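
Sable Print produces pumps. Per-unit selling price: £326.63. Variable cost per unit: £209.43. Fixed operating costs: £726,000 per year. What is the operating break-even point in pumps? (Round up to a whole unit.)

Unit CM = price − variable cost = £326.63 − £209.43 = £117.20.
Units to break even: £726,000 ÷ £117.20 = 6,194.54, rounded up to 6,195.

6,195 pumps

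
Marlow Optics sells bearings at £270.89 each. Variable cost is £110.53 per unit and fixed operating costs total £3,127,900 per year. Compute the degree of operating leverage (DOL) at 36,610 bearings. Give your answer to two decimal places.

2.14

Contribution at this volume is 36,610 × £160.36 = £5,870,779.60.
EBIT = £5,870,779.60 − £3,127,900 = £2,742,879.60.
DOL = contribution ÷ EBIT = £5,870,779.60 ÷ £2,742,879.60 = 2.1404.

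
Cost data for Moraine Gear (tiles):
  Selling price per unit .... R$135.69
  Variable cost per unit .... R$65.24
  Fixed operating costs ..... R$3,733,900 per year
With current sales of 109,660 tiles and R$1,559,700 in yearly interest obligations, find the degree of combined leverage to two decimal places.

3.18

Total contribution margin = 109,660 × R$70.45 = R$7,725,547.00.
EBIT = R$7,725,547.00 − R$3,733,900 = R$3,991,647.00. Interest = R$1,559,700.00.
DOL = R$7,725,547.00 ÷ R$3,991,647.00 = 1.9354; DFL = R$3,991,647.00 ÷ R$2,431,947.00 = 1.6413.
Combined leverage = 1.9354 × 1.6413 = 3.1766.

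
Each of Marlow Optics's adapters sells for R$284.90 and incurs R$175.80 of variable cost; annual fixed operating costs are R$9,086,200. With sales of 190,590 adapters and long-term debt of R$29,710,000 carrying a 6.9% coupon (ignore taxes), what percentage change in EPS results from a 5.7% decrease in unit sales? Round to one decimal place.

-12.3%

Total contribution margin = 190,590 × R$109.10 = R$20,793,369.00.
Operating income = contribution − fixed costs = R$20,793,369.00 − R$9,086,200 = R$11,707,169.00.
Interest = R$2,049,990.00, so EBIT − I = R$9,657,179.00.
DCL = total CM / (EBIT − I) = R$20,793,369.00 / R$9,657,179.00 = 2.1532.
%ΔEPS = DCL × %ΔSales = 2.1532 × -5.7% = -12.3%.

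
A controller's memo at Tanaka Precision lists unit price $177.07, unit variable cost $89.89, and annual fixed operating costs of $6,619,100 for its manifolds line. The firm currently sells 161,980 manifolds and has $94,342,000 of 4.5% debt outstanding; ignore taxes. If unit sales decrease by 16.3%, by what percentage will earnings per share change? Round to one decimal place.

-70.7%

Contribution at this volume is 161,980 × $87.18 = $14,121,416.40.
Operating income = contribution − fixed costs = $14,121,416.40 − $6,619,100 = $7,502,316.40.
Interest = $4,245,390.00, so EBIT − I = $3,256,926.40.
Degree of combined leverage = contribution ÷ (EBIT − I) = $14,121,416.40 ÷ $3,256,926.40 = 4.3358.
EPS therefore changes by 4.3358 × (-16.3%) = -70.7%.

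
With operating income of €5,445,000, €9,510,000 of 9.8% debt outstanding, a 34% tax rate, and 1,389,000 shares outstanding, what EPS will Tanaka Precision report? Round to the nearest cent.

Pre-tax income = €5,445,000 − €931,980.00 = €4,513,020.00.
After tax at 34%: net income = €4,513,020.00 × 0.66 = €2,978,593.20.
Per share: €2,978,593.20 / 1,389,000 shares = €2.14.

€2.14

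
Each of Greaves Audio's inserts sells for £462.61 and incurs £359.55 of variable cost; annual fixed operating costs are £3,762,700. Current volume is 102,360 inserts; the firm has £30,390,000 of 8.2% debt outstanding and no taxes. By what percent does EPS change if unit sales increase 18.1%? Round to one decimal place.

Contribution at this volume is 102,360 × £103.06 = £10,549,221.60.
Subtracting fixed costs: EBIT = £10,549,221.60 − £3,762,700 = £6,786,521.60.
Interest = £2,491,980.00, so EBIT − I = £4,294,541.60.
Degree of combined leverage = contribution ÷ (EBIT − I) = £10,549,221.60 ÷ £4,294,541.60 = 2.4564.
%ΔEPS = DCL × %ΔSales = 2.4564 × +18.1% = +44.5%.

+44.5%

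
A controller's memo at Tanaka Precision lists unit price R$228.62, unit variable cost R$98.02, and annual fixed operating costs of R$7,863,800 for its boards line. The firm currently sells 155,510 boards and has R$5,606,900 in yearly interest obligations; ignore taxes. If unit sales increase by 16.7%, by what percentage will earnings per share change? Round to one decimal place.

+49.6%

At 155,510 units, contribution = 155,510 × R$130.60 = R$20,309,606.00.
Subtracting fixed costs: EBIT = R$20,309,606.00 − R$7,863,800 = R$12,445,806.00.
After interest of R$5,606,900.00, pre-tax earnings = R$6,838,906.00.
DCL = total CM / (EBIT − I) = R$20,309,606.00 / R$6,838,906.00 = 2.9697.
EPS therefore changes by 2.9697 × (+16.7%) = +49.6%.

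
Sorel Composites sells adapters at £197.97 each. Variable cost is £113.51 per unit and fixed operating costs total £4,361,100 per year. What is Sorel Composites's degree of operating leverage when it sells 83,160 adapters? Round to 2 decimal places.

2.64

At 83,160 units, contribution = 83,160 × £84.46 = £7,023,693.60.
Subtracting fixed costs: EBIT = £7,023,693.60 − £4,361,100 = £2,662,593.60.
DOL = contribution ÷ EBIT = £7,023,693.60 ÷ £2,662,593.60 = 2.6379.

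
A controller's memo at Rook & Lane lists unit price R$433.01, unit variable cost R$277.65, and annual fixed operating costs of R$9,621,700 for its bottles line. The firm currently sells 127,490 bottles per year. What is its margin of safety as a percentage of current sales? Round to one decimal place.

51.4%

Unit CM = price − variable cost = R$433.01 − R$277.65 = R$155.36. Break-even units = R$9,621,700 ÷ R$155.36 = 61,931.64; break-even revenue = 61,931.64 × R$433.01 = R$26,817,020.58.
Current sales = 127,490 × R$433.01 = R$55,204,444.90.
Margin of safety = (R$55,204,444.90 − R$26,817,020.58) ÷ R$55,204,444.90 = 51.4%.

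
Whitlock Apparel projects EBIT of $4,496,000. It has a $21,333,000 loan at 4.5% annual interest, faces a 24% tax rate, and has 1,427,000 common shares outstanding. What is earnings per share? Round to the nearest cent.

Pre-tax income = $4,496,000 − $959,985.00 = $3,536,015.00.
Net income = $3,536,015.00 × (1 − 0.24) = $2,687,371.40.
Per share: $2,687,371.40 / 1,427,000 shares = $1.88.

$1.88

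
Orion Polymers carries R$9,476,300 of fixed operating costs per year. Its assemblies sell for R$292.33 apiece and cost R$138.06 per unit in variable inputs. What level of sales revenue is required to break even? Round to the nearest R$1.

R$17,956,873

CM per unit = R$292.33 − R$138.06 = R$154.27; CM ratio = R$154.27 / R$292.33 = 0.5277.
Break-even revenue = fixed costs × price ÷ CM = R$9,476,300 × R$292.33 ÷ R$154.27 = R$17,956,873.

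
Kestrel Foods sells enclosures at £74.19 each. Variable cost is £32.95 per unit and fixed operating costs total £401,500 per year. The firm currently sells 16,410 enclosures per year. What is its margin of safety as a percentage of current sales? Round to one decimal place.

40.7%

Contribution margin per unit = £74.19 − £32.95 = £41.24. Break-even units = £401,500 ÷ £41.24 = 9,735.69; break-even revenue = 9,735.69 × £74.19 = £722,291.10.
Current sales = 16,410 × £74.19 = £1,217,457.90.
Margin of safety = (£1,217,457.90 − £722,291.10) ÷ £1,217,457.90 = 40.7%.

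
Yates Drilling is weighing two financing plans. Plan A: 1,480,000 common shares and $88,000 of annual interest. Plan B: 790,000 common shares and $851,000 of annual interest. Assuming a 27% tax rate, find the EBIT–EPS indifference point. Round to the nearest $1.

Set EPS_A = EPS_B: (EBIT − $88,000)(1 − 0.27) ÷ 1,480,000 = (EBIT − $851,000)(1 − 0.27) ÷ 790,000.
Cancelling (1 − t) and cross-multiplying: 790,000·(EBIT − 88,000) = 1,480,000·(EBIT − 851,000).
Solving, EBIT = (851,000·1,480,000 − 88,000·790,000) / (1,480,000 − 790,000) = 1,189,960,000,000 / 690,000 = 1,724,579.71.

$1,724,580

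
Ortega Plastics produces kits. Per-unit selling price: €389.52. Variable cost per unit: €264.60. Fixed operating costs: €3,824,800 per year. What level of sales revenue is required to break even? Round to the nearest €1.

€11,926,322

Contribution margin per unit = €389.52 − €264.60 = €124.92, a CM ratio of €124.92 ÷ €389.52 = 0.3207.
Break-even sales = FC ÷ CM ratio = €3,824,800 × €389.52 / €124.92 = €11,926,322.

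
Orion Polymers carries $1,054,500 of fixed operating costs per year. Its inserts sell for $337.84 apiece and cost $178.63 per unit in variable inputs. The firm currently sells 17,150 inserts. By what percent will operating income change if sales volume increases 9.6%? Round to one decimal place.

Contribution at this volume is 17,150 × $159.21 = $2,730,451.50.
EBIT = $2,730,451.50 − $1,054,500 = $1,675,951.50.
So DOL = total CM / EBIT = $2,730,451.50 / $1,675,951.50 = 1.6292.
Operating income changes by 1.6292 × +9.6% = +15.6%.

+15.6%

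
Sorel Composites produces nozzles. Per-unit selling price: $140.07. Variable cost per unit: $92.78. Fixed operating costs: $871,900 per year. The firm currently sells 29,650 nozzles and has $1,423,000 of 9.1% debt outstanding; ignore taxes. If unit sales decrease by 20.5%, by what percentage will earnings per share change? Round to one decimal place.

-71.7%

At 29,650 units, contribution = 29,650 × $47.29 = $1,402,148.50.
Operating income = contribution − fixed costs = $1,402,148.50 − $871,900 = $530,248.50.
Interest = $129,493.00, so EBIT − I = $400,755.50.
Degree of combined leverage = contribution ÷ (EBIT − I) = $1,402,148.50 ÷ $400,755.50 = 3.4988.
%ΔEPS = DCL × %ΔSales = 3.4988 × -20.5% = -71.7%.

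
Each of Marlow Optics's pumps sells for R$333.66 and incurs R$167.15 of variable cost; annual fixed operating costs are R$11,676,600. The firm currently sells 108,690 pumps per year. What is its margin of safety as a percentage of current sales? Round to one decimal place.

35.5%

Contribution margin per unit = R$333.66 − R$167.15 = R$166.51. Break-even units = R$11,676,600 ÷ R$166.51 = 70,125.52; break-even revenue = 70,125.52 × R$333.66 = R$23,398,080.33.
Actual sales revenue = 108,690 × R$333.66 = R$36,265,505.40.
Margin of safety = (R$36,265,505.40 − R$23,398,080.33) ÷ R$36,265,505.40 = 35.5%.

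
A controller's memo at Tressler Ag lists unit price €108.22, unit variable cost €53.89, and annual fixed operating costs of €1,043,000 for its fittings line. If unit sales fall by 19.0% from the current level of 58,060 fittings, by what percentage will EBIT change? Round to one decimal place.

At 58,060 units, contribution = 58,060 × €54.33 = €3,154,399.80.
Subtracting fixed costs: EBIT = €3,154,399.80 − €1,043,000 = €2,111,399.80.
Degree of operating leverage = €3,154,399.80 / €2,111,399.80 = 1.4940.
Operating income changes by 1.4940 × -19.0% = -28.4%.

-28.4%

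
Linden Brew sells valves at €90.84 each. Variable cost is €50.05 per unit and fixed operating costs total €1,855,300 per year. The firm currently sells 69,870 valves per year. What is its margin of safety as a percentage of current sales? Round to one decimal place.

34.9%

Unit CM = price − variable cost = €90.84 − €50.05 = €40.79. Break-even units = €1,855,300 ÷ €40.79 = 45,484.19; break-even revenue = 45,484.19 × €90.84 = €4,131,783.57.
Actual sales revenue = 69,870 × €90.84 = €6,346,990.80.
Margin of safety = (€6,346,990.80 − €4,131,783.57) ÷ €6,346,990.80 = 34.9%.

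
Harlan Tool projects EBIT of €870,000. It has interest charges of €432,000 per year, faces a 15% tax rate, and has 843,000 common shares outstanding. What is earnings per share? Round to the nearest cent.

Interest = €432,000.00, so EBT = €870,000 − €432,000.00 = €438,000.00.
Net income = €438,000.00 × (1 − 0.15) = €372,300.00.
Per share: €372,300.00 / 843,000 shares = €0.44.

€0.44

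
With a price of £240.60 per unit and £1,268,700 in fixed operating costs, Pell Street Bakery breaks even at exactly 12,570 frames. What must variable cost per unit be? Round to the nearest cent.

£139.67

Contribution per unit must be FC / Q = £1,268,700 / 12,570 = £100.9308.
Hence VC = price − CM = £240.60 − £100.9308 = £139.67.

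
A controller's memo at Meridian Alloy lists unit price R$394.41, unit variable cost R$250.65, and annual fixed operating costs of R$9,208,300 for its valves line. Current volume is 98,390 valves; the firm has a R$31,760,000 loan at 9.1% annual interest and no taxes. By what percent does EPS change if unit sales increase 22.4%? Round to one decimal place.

Total contribution margin = 98,390 × R$143.76 = R$14,144,546.40.
Operating income = contribution − fixed costs = R$14,144,546.40 − R$9,208,300 = R$4,936,246.40.
After interest of R$2,890,160.00, pre-tax earnings = R$2,046,086.40.
DCL = total CM / (EBIT − I) = R$14,144,546.40 / R$2,046,086.40 = 6.9130.
EPS therefore changes by 6.9130 × (+22.4%) = +154.9%.

+154.9%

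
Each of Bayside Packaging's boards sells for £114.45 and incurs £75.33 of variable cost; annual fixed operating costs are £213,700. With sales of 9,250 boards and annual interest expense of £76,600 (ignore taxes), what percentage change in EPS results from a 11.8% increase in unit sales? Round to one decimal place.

+59.7%

At 9,250 units, contribution = 9,250 × £39.12 = £361,860.00.
EBIT = £361,860.00 − £213,700 = £148,160.00.
Interest = £76,600.00, so EBIT − I = £71,560.00.
DCL = total CM / (EBIT − I) = £361,860.00 / £71,560.00 = 5.0567.
%ΔEPS = DCL × %ΔSales = 5.0567 × +11.8% = +59.7%.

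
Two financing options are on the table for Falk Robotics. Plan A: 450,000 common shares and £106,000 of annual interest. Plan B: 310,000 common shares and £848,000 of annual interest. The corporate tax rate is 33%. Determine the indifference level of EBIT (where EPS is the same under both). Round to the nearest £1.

£2,491,000

At indifference, (EBIT − 106,000)(1 − t)/450,000 = (EBIT − 848,000)(1 − t)/310,000.
Cancelling (1 − t) and cross-multiplying: 310,000·(EBIT − 106,000) = 450,000·(EBIT − 848,000).
EBIT × (450,000 − 310,000) = 848,000 × 450,000 − 106,000 × 310,000 = 348,740,000,000, so EBIT = 348,740,000,000 ÷ 140,000 = 2,491,000.00.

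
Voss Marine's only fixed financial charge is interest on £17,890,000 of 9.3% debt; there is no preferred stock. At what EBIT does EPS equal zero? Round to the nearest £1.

£1,663,770

Annual interest = 9.3% × £17,890,000 = £1,663,770.00.
Without preferred stock the financial break-even is simply EBIT = interest = £1,663,770.00.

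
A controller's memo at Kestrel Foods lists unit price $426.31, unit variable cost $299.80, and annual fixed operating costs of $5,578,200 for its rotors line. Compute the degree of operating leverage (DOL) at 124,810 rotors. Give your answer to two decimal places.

Total contribution margin = 124,810 × $126.51 = $15,789,713.10.
Operating income = contribution − fixed costs = $15,789,713.10 − $5,578,200 = $10,211,513.10.
DOL = contribution ÷ EBIT = $15,789,713.10 ÷ $10,211,513.10 = 1.5463.

1.55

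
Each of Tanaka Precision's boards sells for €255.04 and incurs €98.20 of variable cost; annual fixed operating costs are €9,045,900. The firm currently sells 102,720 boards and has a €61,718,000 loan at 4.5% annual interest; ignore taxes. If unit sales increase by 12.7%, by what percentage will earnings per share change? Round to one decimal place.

Contribution at this volume is 102,720 × €156.84 = €16,110,604.80.
Subtracting fixed costs: EBIT = €16,110,604.80 − €9,045,900 = €7,064,704.80.
Interest = €2,777,310.00, so EBIT − I = €4,287,394.80.
DCL = total CM / (EBIT − I) = €16,110,604.80 / €4,287,394.80 = 3.7577.
EPS therefore changes by 3.7577 × (+12.7%) = +47.7%.

+47.7%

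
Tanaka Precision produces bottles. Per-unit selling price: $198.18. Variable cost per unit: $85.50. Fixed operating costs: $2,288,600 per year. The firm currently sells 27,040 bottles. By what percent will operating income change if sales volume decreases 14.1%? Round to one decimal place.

-56.7%

Contribution at this volume is 27,040 × $112.68 = $3,046,867.20.
EBIT = $3,046,867.20 − $2,288,600 = $758,267.20.
DOL = contribution ÷ EBIT = $3,046,867.20 ÷ $758,267.20 = 4.0182.
Operating income changes by 4.0182 × -14.1% = -56.7%.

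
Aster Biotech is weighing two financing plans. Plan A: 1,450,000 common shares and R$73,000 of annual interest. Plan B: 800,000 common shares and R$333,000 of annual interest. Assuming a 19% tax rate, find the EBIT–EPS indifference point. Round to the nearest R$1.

Set EPS_A = EPS_B: (EBIT − R$73,000)(1 − 0.19) ÷ 1,450,000 = (EBIT − R$333,000)(1 − 0.19) ÷ 800,000.
The (1 − t) factor cancels: (EBIT − 73,000) × 800,000 = (EBIT − 333,000) × 1,450,000.
Solving, EBIT = (333,000·1,450,000 − 73,000·800,000) / (1,450,000 − 800,000) = 424,450,000,000 / 650,000 = 653,000.00.

R$653,000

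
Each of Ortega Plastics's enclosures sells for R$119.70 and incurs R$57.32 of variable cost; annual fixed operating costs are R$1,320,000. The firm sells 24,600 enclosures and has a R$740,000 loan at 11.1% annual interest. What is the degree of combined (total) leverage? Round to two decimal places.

Contribution at this volume is 24,600 × R$62.38 = R$1,534,548.00.
EBIT = R$1,534,548.00 − R$1,320,000 = R$214,548.00. Interest = R$82,140.00.
DOL = R$1,534,548.00 ÷ R$214,548.00 = 7.1525; DFL = R$214,548.00 ÷ R$132,408.00 = 1.6204.
Combined leverage = 7.1525 × 1.6204 = 11.5899.

11.59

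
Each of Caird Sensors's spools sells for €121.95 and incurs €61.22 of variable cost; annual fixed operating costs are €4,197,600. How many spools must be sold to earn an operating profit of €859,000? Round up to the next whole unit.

83,264 spools

Each unit contributes €121.95 − €61.22 = €60.73.
Units = (FC + target) / CM = (€4,197,600 + €859,000) / €60.73 = 83,263.63, so 83,264 spools.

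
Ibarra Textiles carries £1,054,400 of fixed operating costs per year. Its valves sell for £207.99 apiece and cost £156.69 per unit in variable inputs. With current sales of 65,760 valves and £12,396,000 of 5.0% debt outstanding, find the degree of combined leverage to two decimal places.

1.99

Contribution at this volume is 65,760 × £51.30 = £3,373,488.00.
Operating income = contribution − fixed costs = £3,373,488.00 − £1,054,400 = £2,319,088.00. Interest = £619,800.00.
DOL = £3,373,488.00 ÷ £2,319,088.00 = 1.4547; DFL = £2,319,088.00 ÷ £1,699,288.00 = 1.3647.
DCL = DOL × DFL = 1.4547 × 1.3647 = 1.9852.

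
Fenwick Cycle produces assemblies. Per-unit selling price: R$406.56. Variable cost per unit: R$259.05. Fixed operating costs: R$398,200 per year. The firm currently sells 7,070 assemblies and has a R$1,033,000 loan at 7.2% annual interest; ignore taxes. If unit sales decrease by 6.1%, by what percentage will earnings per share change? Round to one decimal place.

At 7,070 units, contribution = 7,070 × R$147.51 = R$1,042,895.70.
EBIT = R$1,042,895.70 − R$398,200 = R$644,695.70.
Interest = R$74,376.00, so EBIT − I = R$570,319.70.
Degree of combined leverage = contribution ÷ (EBIT − I) = R$1,042,895.70 ÷ R$570,319.70 = 1.8286.
EPS therefore changes by 1.8286 × (-6.1%) = -11.2%.

-11.2%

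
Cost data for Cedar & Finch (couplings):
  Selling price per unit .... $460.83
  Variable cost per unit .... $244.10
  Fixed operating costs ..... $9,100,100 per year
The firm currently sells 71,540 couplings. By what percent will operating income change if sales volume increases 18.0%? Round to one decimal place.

At 71,540 units, contribution = 71,540 × $216.73 = $15,504,864.20.
EBIT = $15,504,864.20 − $9,100,100 = $6,404,764.20.
Degree of operating leverage = $15,504,864.20 / $6,404,764.20 = 2.4208.
So EBIT moves 2.4208 × (+18.0%) = +43.6%.

+43.6%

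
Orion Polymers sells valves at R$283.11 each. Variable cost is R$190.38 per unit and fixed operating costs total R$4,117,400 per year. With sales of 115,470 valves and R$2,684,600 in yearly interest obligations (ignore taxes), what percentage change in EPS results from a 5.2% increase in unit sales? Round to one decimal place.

Total contribution margin = 115,470 × R$92.73 = R$10,707,533.10.
EBIT = R$10,707,533.10 − R$4,117,400 = R$6,590,133.10.
After interest of R$2,684,600.00, pre-tax earnings = R$3,905,533.10.
Degree of combined leverage = contribution ÷ (EBIT − I) = R$10,707,533.10 ÷ R$3,905,533.10 = 2.7416.
%ΔEPS = DCL × %ΔSales = 2.7416 × +5.2% = +14.3%.

+14.3%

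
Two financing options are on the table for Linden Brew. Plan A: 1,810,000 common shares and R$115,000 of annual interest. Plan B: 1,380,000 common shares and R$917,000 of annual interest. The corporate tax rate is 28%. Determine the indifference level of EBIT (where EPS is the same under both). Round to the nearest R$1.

R$3,490,860

At indifference, (EBIT − 115,000)(1 − t)/1,810,000 = (EBIT − 917,000)(1 − t)/1,380,000.
Cancelling (1 − t) and cross-multiplying: 1,380,000·(EBIT − 115,000) = 1,810,000·(EBIT − 917,000).
Solving, EBIT = (917,000·1,810,000 − 115,000·1,380,000) / (1,810,000 − 1,380,000) = 1,501,070,000,000 / 430,000 = 3,490,860.47.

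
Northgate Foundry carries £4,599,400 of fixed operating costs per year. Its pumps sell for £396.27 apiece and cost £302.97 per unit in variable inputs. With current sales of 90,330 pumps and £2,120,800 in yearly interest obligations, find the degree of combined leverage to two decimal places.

4.94

At 90,330 units, contribution = 90,330 × £93.30 = £8,427,789.00.
EBIT = £8,427,789.00 − £4,599,400 = £3,828,389.00. Interest = £2,120,800.00.
DOL = £8,427,789.00 ÷ £3,828,389.00 = 2.2014; DFL = £3,828,389.00 ÷ £1,707,589.00 = 2.2420.
Combined leverage = 2.2014 × 2.2420 = 4.9355.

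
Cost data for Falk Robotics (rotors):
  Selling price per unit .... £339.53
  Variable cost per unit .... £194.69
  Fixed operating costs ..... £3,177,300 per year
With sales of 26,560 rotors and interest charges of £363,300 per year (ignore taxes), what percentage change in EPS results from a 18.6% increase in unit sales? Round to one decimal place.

+233.6%

Total contribution margin = 26,560 × £144.84 = £3,846,950.40.
EBIT = £3,846,950.40 − £3,177,300 = £669,650.40.
After interest of £363,300.00, pre-tax earnings = £306,350.40.
DCL = total CM / (EBIT − I) = £3,846,950.40 / £306,350.40 = 12.5574.
%ΔEPS = DCL × %ΔSales = 12.5574 × +18.6% = +233.6%.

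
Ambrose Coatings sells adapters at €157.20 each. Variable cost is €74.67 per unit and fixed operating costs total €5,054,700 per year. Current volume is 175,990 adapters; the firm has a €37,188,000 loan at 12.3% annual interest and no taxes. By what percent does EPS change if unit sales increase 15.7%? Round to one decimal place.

+46.6%

Total contribution margin = 175,990 × €82.53 = €14,524,454.70.
Operating income = contribution − fixed costs = €14,524,454.70 − €5,054,700 = €9,469,754.70.
Interest = €4,574,124.00, so EBIT − I = €4,895,630.70.
DCL = total CM / (EBIT − I) = €14,524,454.70 / €4,895,630.70 = 2.9668.
EPS therefore changes by 2.9668 × (+15.7%) = +46.6%.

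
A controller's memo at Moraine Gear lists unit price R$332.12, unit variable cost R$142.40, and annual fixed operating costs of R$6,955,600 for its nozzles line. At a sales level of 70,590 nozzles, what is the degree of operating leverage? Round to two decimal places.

2.08

Total contribution margin = 70,590 × R$189.72 = R$13,392,334.80.
Subtracting fixed costs: EBIT = R$13,392,334.80 − R$6,955,600 = R$6,436,734.80.
So DOL = total CM / EBIT = R$13,392,334.80 / R$6,436,734.80 = 2.0806.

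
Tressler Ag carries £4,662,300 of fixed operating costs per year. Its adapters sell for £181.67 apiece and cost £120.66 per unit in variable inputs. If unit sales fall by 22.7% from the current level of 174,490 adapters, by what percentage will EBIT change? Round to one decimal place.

Total contribution margin = 174,490 × £61.01 = £10,645,634.90.
EBIT = £10,645,634.90 − £4,662,300 = £5,983,334.90.
Degree of operating leverage = £10,645,634.90 / £5,983,334.90 = 1.7792.
%ΔEBIT = DOL × %ΔSales = 1.7792 × -22.7% = -40.4%.

-40.4%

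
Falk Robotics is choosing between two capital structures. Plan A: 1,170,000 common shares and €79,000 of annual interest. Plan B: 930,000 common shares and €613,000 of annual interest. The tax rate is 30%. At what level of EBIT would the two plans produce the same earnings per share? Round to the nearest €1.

€2,682,250

At indifference, (EBIT − 79,000)(1 − t)/1,170,000 = (EBIT − 613,000)(1 − t)/930,000.
The (1 − t) factor cancels: (EBIT − 79,000) × 930,000 = (EBIT − 613,000) × 1,170,000.
EBIT × (1,170,000 − 930,000) = 613,000 × 1,170,000 − 79,000 × 930,000 = 643,740,000,000, so EBIT = 643,740,000,000 ÷ 240,000 = 2,682,250.00.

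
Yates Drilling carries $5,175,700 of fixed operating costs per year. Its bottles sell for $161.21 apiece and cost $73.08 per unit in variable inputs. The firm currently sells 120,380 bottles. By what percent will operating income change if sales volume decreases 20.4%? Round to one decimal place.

-39.8%

At 120,380 units, contribution = 120,380 × $88.13 = $10,609,089.40.
EBIT = $10,609,089.40 − $5,175,700 = $5,433,389.40.
So DOL = total CM / EBIT = $10,609,089.40 / $5,433,389.40 = 1.9526.
Operating income changes by 1.9526 × -20.4% = -39.8%.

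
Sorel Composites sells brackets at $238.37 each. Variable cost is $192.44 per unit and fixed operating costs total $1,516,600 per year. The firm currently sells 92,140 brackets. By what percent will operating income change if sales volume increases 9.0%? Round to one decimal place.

+14.0%

At 92,140 units, contribution = 92,140 × $45.93 = $4,231,990.20.
Subtracting fixed costs: EBIT = $4,231,990.20 − $1,516,600 = $2,715,390.20.
DOL = contribution ÷ EBIT = $4,231,990.20 ÷ $2,715,390.20 = 1.5585.
So EBIT moves 1.5585 × (+9.0%) = +14.0%.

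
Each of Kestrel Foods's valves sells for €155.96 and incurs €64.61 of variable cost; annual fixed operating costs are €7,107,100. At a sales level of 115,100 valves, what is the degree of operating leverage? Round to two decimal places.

3.09

Total contribution margin = 115,100 × €91.35 = €10,514,385.00.
Operating income = contribution − fixed costs = €10,514,385.00 − €7,107,100 = €3,407,285.00.
Degree of operating leverage = €10,514,385.00 / €3,407,285.00 = 3.0859.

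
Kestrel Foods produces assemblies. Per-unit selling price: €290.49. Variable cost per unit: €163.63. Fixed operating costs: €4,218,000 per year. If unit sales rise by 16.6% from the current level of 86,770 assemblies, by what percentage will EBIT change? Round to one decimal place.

+26.9%

Contribution at this volume is 86,770 × €126.86 = €11,007,642.20.
EBIT = €11,007,642.20 − €4,218,000 = €6,789,642.20.
Degree of operating leverage = €11,007,642.20 / €6,789,642.20 = 1.6212.
So EBIT moves 1.6212 × (+16.6%) = +26.9%.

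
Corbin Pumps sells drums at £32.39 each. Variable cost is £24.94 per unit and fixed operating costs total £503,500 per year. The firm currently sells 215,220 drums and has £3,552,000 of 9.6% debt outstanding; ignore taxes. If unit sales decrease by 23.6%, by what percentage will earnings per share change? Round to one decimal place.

Contribution at this volume is 215,220 × £7.45 = £1,603,389.00.
Subtracting fixed costs: EBIT = £1,603,389.00 − £503,500 = £1,099,889.00.
After interest of £340,992.00, pre-tax earnings = £758,897.00.
Degree of combined leverage = contribution ÷ (EBIT − I) = £1,603,389.00 ÷ £758,897.00 = 2.1128.
%ΔEPS = DCL × %ΔSales = 2.1128 × -23.6% = -49.9%.

-49.9%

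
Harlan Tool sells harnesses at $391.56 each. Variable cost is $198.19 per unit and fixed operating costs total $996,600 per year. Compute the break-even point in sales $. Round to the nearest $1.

$2,018,042

Contribution margin per unit = $391.56 − $198.19 = $193.37, a CM ratio of $193.37 ÷ $391.56 = 0.4938.
Break-even revenue = fixed costs × price ÷ CM = $996,600 × $391.56 ÷ $193.37 = $2,018,042.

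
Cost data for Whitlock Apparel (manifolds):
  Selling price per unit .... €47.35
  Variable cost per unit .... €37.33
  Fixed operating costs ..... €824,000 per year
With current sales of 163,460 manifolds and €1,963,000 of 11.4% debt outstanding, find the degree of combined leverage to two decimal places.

2.78

Total contribution margin = 163,460 × €10.02 = €1,637,869.20.
Operating income = contribution − fixed costs = €1,637,869.20 − €824,000 = €813,869.20. Interest = €223,782.00.
DOL = €1,637,869.20 ÷ €813,869.20 = 2.0124; DFL = €813,869.20 ÷ €590,087.20 = 1.3792.
Combined leverage = 2.0124 × 1.3792 = 2.7755.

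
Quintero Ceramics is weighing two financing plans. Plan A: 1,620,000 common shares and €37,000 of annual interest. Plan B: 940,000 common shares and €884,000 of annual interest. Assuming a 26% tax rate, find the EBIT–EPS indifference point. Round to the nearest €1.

At indifference, (EBIT − 37,000)(1 − t)/1,620,000 = (EBIT − 884,000)(1 − t)/940,000.
The (1 − t) factor cancels: (EBIT − 37,000) × 940,000 = (EBIT − 884,000) × 1,620,000.
Solving, EBIT = (884,000·1,620,000 − 37,000·940,000) / (1,620,000 − 940,000) = 1,397,300,000,000 / 680,000 = 2,054,852.94.

€2,054,853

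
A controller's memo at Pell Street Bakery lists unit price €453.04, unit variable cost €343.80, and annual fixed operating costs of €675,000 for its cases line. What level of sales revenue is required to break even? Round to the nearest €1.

€2,799,359

Contribution margin per unit = €453.04 − €343.80 = €109.24, a CM ratio of €109.24 ÷ €453.04 = 0.2411.
Break-even revenue = fixed costs × price ÷ CM = €675,000 × €453.04 ÷ €109.24 = €2,799,359.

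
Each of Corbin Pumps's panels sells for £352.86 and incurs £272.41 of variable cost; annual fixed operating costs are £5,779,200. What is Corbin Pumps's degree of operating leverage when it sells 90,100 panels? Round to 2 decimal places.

4.93

Total contribution margin = 90,100 × £80.45 = £7,248,545.00.
Subtracting fixed costs: EBIT = £7,248,545.00 − £5,779,200 = £1,469,345.00.
So DOL = total CM / EBIT = £7,248,545.00 / £1,469,345.00 = 4.9332.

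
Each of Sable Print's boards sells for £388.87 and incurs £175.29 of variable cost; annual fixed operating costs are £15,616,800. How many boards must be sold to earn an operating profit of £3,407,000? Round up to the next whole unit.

89,072 boards

Each unit contributes £388.87 − £175.29 = £213.58.
Required volume = (fixed costs + target profit) ÷ CM = (£15,616,800 + £3,407,000) ÷ £213.58 = 89,071.07, so 89,072 boards.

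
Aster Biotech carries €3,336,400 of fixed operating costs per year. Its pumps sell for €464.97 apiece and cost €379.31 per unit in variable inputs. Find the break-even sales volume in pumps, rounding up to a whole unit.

38,950 pumps

Each unit contributes €464.97 − €379.31 = €85.66.
Units to break even: €3,336,400 ÷ €85.66 = 38,949.33, rounded up to 38,950.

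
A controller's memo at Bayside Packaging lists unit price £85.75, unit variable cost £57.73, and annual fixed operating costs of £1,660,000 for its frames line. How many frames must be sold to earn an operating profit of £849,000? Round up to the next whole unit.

89,544 frames

Unit CM = price − variable cost = £85.75 − £57.73 = £28.02.
Units = (FC + target) / CM = (£1,660,000 + £849,000) / £28.02 = 89,543.18, so 89,544 frames.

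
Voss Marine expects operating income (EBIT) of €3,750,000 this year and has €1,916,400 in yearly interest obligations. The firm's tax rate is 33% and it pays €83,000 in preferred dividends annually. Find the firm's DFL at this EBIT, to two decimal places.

2.19

Interest = €1,916,400.00.
Preferred dividends grossed up pre-tax: €83,000 / (1 − 0.33) = €123,880.60.
DFL = EBIT ÷ [EBIT − I − D_p/(1−t)] = €3,750,000 ÷ [€3,750,000 − €1,916,400.00 − €123,880.60] = €3,750,000 ÷ €1,709,719.40 = 2.1933.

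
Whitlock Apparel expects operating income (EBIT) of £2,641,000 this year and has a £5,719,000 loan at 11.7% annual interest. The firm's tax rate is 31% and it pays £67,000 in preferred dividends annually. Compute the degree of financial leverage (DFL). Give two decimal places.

Interest = £669,123.00.
Preferred dividends grossed up pre-tax: £67,000 / (1 − 0.31) = £97,101.45.
DFL = EBIT ÷ [EBIT − I − D_p/(1−t)] = £2,641,000 ÷ [£2,641,000 − £669,123.00 − £97,101.45] = £2,641,000 ÷ £1,874,775.55 = 1.4087.

1.41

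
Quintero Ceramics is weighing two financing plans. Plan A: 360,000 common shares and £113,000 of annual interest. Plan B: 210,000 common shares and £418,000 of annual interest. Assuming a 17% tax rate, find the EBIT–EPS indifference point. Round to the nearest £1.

At indifference, (EBIT − 113,000)(1 − t)/360,000 = (EBIT − 418,000)(1 − t)/210,000.
The (1 − t) factor cancels: (EBIT − 113,000) × 210,000 = (EBIT − 418,000) × 360,000.
Solving, EBIT = (418,000·360,000 − 113,000·210,000) / (360,000 − 210,000) = 126,750,000,000 / 150,000 = 845,000.00.

£845,000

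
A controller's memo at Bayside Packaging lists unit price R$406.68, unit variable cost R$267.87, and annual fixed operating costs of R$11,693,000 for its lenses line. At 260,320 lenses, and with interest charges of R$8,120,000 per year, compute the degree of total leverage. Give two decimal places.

2.21

At 260,320 units, contribution = 260,320 × R$138.81 = R$36,135,019.20.
Operating income = contribution − fixed costs = R$36,135,019.20 − R$11,693,000 = R$24,442,019.20. Interest = R$8,120,000.00, so EBIT − I = R$16,322,019.20.
Degree of total leverage = total CM / (EBIT − interest) = R$36,135,019.20 / R$16,322,019.20 = 2.2139.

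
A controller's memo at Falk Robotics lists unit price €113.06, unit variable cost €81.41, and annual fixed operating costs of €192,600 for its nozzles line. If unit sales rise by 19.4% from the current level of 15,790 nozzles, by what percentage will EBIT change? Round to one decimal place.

+31.6%

At 15,790 units, contribution = 15,790 × €31.65 = €499,753.50.
EBIT = €499,753.50 − €192,600 = €307,153.50.
Degree of operating leverage = €499,753.50 / €307,153.50 = 1.6270.
Operating income changes by 1.6270 × +19.4% = +31.6%.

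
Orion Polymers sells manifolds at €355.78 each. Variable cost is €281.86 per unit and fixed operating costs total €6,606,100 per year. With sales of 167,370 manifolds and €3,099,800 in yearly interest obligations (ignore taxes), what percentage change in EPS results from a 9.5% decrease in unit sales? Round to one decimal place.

Contribution at this volume is 167,370 × €73.92 = €12,371,990.40.
EBIT = €12,371,990.40 − €6,606,100 = €5,765,890.40.
Interest = €3,099,800.00, so EBIT − I = €2,666,090.40.
DCL = total CM / (EBIT − I) = €12,371,990.40 / €2,666,090.40 = 4.6405.
%ΔEPS = DCL × %ΔSales = 4.6405 × -9.5% = -44.1%.

-44.1%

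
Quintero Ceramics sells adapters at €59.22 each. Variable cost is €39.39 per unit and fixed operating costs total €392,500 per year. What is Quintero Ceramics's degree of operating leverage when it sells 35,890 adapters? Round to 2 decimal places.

2.23

Contribution at this volume is 35,890 × €19.83 = €711,698.70.
Subtracting fixed costs: EBIT = €711,698.70 − €392,500 = €319,198.70.
Degree of operating leverage = €711,698.70 / €319,198.70 = 2.2296.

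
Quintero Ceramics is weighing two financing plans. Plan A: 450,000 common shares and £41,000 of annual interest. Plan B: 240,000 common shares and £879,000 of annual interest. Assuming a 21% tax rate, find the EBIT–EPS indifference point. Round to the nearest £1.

Set EPS_A = EPS_B: (EBIT − £41,000)(1 − 0.21) ÷ 450,000 = (EBIT − £879,000)(1 − 0.21) ÷ 240,000.
Cancelling (1 − t) and cross-multiplying: 240,000·(EBIT − 41,000) = 450,000·(EBIT − 879,000).
Solving, EBIT = (879,000·450,000 − 41,000·240,000) / (450,000 − 240,000) = 385,710,000,000 / 210,000 = 1,836,714.29.

£1,836,714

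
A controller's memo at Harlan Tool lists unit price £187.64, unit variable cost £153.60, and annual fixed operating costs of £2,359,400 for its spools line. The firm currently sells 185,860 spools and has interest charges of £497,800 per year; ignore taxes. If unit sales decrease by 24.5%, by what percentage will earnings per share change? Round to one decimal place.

-44.7%

Contribution at this volume is 185,860 × £34.04 = £6,326,674.40.
Operating income = contribution − fixed costs = £6,326,674.40 − £2,359,400 = £3,967,274.40.
Interest = £497,800.00, so EBIT − I = £3,469,474.40.
DCL = total CM / (EBIT − I) = £6,326,674.40 / £3,469,474.40 = 1.8235.
%ΔEPS = DCL × %ΔSales = 1.8235 × -24.5% = -44.7%.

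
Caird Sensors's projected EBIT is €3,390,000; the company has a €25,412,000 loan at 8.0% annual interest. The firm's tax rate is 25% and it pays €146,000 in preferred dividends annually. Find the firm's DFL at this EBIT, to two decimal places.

Interest = €2,032,960.00.
Pre-tax preferred-dividend burden = €146,000 ÷ (1 − 0.25) = €194,666.67.
DFL = EBIT ÷ [EBIT − I − D_p/(1−t)] = €3,390,000 ÷ [€3,390,000 − €2,032,960.00 − €194,666.67] = €3,390,000 ÷ €1,162,373.33 = 2.9164.

2.92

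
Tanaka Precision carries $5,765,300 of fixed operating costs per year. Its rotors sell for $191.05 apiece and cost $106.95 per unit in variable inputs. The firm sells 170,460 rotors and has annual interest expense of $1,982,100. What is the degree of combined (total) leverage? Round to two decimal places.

2.18

At 170,460 units, contribution = 170,460 × $84.10 = $14,335,686.00.
Subtracting fixed costs: EBIT = $14,335,686.00 − $5,765,300 = $8,570,386.00. Interest = $1,982,100.00.
DOL = $14,335,686.00 ÷ $8,570,386.00 = 1.6727; DFL = $8,570,386.00 ÷ $6,588,286.00 = 1.3009.
DCL = DOL × DFL = 1.6727 × 1.3009 = 2.1760.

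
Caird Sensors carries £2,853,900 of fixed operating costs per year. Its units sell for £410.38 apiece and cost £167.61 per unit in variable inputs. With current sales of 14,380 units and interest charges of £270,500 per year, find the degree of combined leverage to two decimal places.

At 14,380 units, contribution = 14,380 × £242.77 = £3,491,032.60.
Operating income = contribution − fixed costs = £3,491,032.60 − £2,853,900 = £637,132.60. Interest = £270,500.00.
DOL = £3,491,032.60 ÷ £637,132.60 = 5.4793; DFL = £637,132.60 ÷ £366,632.60 = 1.7378.
Combined leverage = 5.4793 × 1.7378 = 9.5219.

9.52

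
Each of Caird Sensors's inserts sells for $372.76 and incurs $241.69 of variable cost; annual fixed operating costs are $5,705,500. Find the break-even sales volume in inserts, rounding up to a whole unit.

Contribution margin per unit = $372.76 − $241.69 = $131.07.
Units to break even: $5,705,500 ÷ $131.07 = 43,530.17, rounded up to 43,531.

43,531 inserts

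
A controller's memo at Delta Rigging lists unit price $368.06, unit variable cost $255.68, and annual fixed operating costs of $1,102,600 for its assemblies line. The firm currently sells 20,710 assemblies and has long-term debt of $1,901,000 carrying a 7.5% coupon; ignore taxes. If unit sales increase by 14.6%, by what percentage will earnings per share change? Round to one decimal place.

+31.4%

Contribution at this volume is 20,710 × $112.38 = $2,327,389.80.
Operating income = contribution − fixed costs = $2,327,389.80 − $1,102,600 = $1,224,789.80.
Interest = $142,575.00, so EBIT − I = $1,082,214.80.
Degree of combined leverage = contribution ÷ (EBIT − I) = $2,327,389.80 ÷ $1,082,214.80 = 2.1506.
%ΔEPS = DCL × %ΔSales = 2.1506 × +14.6% = +31.4%.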